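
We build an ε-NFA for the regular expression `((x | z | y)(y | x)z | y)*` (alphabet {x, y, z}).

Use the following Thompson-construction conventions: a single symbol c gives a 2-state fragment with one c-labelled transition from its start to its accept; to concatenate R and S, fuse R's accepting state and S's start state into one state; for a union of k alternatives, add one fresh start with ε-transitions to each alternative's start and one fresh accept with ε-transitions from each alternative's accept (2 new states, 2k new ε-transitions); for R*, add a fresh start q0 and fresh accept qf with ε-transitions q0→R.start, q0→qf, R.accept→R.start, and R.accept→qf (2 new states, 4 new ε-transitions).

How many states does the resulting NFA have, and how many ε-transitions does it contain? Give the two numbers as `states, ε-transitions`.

20, 18

Per subexpression:
Each of the 7 symbol leaves contributes 2 states and 0 ε-transitions.
  x | z | y = 8 states, 6 ε-transitions
  y | x = 6 states, 4 ε-transitions
  (x | z | y)(y | x)z = 14 states, 10 ε-transitions
  (x | z | y)(y | x)z | y = 18 states, 14 ε-transitions
  ((x | z | y)(y | x)z | y)* = 20 states, 18 ε-transitions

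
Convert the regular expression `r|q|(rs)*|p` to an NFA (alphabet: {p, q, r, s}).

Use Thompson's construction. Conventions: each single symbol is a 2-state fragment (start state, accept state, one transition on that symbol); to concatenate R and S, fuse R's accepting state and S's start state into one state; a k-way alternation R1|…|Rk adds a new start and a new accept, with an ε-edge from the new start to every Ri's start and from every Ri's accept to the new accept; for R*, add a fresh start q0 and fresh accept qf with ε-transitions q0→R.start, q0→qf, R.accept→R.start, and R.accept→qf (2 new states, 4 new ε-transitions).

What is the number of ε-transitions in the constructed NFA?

Building bottom-up:
Each of the 5 symbol leaves contributes 0 ε-transitions.
  rs = 0 ε-transitions
  (rs)* = 4 ε-transitions
  r|q|(rs)*|p = 12 ε-transitions

12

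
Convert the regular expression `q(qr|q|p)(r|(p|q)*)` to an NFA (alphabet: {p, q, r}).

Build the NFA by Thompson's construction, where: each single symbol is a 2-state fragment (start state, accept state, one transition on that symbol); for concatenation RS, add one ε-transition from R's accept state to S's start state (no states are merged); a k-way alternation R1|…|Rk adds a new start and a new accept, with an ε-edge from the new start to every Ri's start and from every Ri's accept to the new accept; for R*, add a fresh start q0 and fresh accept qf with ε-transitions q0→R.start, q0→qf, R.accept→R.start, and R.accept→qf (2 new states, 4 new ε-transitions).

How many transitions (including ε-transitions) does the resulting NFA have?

By structural recursion:
Each of the 8 symbol leaves contributes 1 transition (1 symbol, 0 ε).
  qr → 3 transitions (2 symbol, 1 ε)
  qr|q|p → 11 transitions (4 symbol, 7 ε)
  p|q → 6 transitions (2 symbol, 4 ε)
  (p|q)* → 10 transitions (2 symbol, 8 ε)
  r|(p|q)* → 15 transitions (3 symbol, 12 ε)
  q(qr|q|p)(r|(p|q)*) → 29 transitions (8 symbol, 21 ε)

29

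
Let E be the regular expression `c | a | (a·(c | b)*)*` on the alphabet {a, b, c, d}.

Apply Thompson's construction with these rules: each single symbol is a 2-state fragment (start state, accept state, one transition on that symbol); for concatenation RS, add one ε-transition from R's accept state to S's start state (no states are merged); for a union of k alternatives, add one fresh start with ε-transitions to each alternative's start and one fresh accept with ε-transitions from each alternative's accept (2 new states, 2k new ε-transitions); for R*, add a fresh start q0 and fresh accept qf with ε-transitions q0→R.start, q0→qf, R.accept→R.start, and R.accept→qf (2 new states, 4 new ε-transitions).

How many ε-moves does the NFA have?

Building bottom-up:
Each of the 5 symbol leaves contributes 0 ε-transitions.
  c | b : 4 ε-transitions
  (c | b)* : 8 ε-transitions
  a·(c | b)* : 9 ε-transitions
  (a·(c | b)*)* : 13 ε-transitions
  c | a | (a·(c | b)*)* : 19 ε-transitions

19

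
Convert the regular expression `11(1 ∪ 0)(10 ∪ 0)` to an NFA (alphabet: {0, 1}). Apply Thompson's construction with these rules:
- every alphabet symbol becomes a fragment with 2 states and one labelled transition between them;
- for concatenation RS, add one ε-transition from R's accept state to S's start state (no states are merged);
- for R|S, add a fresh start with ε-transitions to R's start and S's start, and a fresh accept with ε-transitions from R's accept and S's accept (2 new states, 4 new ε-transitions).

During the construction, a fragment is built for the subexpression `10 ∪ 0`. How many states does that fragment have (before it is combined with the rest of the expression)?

Fragment for `10 ∪ 0`:
Each of the 3 symbol leaves contributes a 2-state fragment.
  10 = 4 states
  10 ∪ 0 = 8 states

8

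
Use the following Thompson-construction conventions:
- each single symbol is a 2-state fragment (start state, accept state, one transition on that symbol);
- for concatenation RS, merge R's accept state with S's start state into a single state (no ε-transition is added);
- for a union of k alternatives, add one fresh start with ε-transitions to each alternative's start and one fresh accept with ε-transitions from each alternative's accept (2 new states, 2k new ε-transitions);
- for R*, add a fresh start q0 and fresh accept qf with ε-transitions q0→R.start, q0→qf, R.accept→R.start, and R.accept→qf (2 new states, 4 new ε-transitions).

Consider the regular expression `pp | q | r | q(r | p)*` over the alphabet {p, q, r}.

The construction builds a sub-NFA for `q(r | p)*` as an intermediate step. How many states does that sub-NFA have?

Fragment for `q(r | p)*`:
Each of the 3 symbol leaves contributes a 2-state fragment.
  r | p → 6 states
  (r | p)* → 8 states
  q(r | p)* → 9 states

9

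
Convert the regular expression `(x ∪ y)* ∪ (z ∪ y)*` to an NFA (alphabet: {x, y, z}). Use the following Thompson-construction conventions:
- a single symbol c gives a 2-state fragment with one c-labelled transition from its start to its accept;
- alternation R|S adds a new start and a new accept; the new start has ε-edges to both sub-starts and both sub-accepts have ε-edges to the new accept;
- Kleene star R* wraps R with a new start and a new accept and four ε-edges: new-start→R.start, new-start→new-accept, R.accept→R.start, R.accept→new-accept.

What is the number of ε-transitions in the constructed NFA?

By structural recursion:
Each of the 4 symbol leaves contributes 0 ε-transitions.
  x ∪ y → 4 ε-transitions
  (x ∪ y)* → 8 ε-transitions
  z ∪ y → 4 ε-transitions
  (z ∪ y)* → 8 ε-transitions
  (x ∪ y)* ∪ (z ∪ y)* → 20 ε-transitions

20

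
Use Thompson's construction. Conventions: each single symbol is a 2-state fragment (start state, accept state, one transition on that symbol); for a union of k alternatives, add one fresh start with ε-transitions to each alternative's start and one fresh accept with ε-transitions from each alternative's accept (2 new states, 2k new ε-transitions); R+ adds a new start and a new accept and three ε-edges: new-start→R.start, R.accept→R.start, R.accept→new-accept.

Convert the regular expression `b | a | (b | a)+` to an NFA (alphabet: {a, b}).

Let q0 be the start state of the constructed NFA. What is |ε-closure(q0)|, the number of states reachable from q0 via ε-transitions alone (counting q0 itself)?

Work bottom-up. For each fragment F, track |ε-closure(F.start)| and whether F's accept lies in that closure (i.e. whether F accepts ε). A single-symbol fragment has closure size 1 and does not accept ε.
  b | a → new start ε-reaches every alternative's start; none of them accept ε, so the new accept is not reached: C = 1 + 1 + 1 = 3
  (b | a)+ → C = 1 + 3 = 4 (the body doesn't accept ε, so the new accept is not reached)
  b | a | (b | a)+ → C = 1 + 1 + 1 + 4 = 7 (the new accept is not ε-reachable since no branch accepts ε)

7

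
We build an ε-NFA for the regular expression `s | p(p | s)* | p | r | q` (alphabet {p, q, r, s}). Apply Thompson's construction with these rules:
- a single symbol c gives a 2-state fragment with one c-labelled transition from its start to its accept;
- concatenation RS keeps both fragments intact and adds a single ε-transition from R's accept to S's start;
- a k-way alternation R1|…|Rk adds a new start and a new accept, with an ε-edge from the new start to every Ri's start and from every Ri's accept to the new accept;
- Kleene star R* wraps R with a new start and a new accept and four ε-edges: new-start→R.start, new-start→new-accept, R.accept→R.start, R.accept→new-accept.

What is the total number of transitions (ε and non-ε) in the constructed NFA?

26

Bottom-up over the parse tree:
Each of the 7 symbol leaves contributes 1 transition (1 symbol, 0 ε).
  p | s → 6 transitions (2 symbol, 4 ε)
  (p | s)* → 10 transitions (2 symbol, 8 ε)
  p(p | s)* → 12 transitions (3 symbol, 9 ε)
  s | p(p | s)* | p | r | q → 26 transitions (7 symbol, 19 ε)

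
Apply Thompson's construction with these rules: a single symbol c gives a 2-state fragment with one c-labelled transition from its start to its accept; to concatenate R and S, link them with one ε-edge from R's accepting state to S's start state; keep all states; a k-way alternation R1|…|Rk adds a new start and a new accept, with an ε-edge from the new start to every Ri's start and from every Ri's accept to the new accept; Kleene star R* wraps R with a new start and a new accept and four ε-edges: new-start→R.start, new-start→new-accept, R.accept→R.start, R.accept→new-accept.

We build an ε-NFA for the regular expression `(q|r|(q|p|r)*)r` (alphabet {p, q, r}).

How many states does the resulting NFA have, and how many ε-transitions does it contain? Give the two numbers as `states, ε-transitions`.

18, 17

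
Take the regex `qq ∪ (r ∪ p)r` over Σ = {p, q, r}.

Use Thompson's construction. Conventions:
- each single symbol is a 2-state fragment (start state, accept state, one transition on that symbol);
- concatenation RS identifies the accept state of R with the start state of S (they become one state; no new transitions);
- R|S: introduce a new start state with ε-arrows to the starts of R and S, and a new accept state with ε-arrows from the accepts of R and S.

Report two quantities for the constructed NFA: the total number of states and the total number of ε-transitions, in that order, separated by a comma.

12, 8

Building bottom-up:
Each of the 5 symbol leaves contributes 2 states and 0 ε-transitions.
  qq → 3 states, 0 ε-transitions
  r ∪ p → 6 states, 4 ε-transitions
  (r ∪ p)r → 7 states, 4 ε-transitions
  qq ∪ (r ∪ p)r → 12 states, 8 ε-transitions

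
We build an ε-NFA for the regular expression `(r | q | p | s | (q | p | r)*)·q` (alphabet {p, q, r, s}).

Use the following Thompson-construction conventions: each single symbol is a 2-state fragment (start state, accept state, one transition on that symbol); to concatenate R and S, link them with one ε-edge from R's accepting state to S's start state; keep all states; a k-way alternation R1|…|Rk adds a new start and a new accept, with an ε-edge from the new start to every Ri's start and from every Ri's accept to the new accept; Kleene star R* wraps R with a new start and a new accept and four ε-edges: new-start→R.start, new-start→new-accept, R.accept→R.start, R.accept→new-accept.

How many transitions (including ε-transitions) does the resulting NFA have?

29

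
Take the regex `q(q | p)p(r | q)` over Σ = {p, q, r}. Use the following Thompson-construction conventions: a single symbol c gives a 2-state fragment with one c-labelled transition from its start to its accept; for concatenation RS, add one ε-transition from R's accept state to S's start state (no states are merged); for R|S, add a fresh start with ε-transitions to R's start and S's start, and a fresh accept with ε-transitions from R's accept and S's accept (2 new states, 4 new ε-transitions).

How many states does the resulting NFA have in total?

16

By structural recursion:
Each of the 6 symbol leaves contributes a 2-state fragment.
  q | p : 6 states
  r | q : 6 states
  q(q | p)p(r | q) : 16 states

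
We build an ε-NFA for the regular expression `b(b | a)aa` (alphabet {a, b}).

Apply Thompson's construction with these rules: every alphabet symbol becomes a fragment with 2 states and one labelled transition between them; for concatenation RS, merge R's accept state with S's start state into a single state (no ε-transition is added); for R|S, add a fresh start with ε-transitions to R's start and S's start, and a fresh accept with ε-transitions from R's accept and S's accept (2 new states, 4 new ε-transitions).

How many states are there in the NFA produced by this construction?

9

By structural recursion:
Each of the 5 symbol leaves contributes a 2-state fragment.
  b | a — 6 states
  b(b | a)aa — 9 states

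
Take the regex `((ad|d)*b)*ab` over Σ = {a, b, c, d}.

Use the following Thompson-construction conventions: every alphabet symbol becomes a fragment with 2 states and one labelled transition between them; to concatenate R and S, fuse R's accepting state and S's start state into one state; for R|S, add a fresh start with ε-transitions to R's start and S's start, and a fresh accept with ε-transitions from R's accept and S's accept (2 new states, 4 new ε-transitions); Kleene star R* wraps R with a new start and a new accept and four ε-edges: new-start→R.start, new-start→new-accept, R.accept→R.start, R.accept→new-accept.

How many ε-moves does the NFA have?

Building bottom-up:
Each of the 6 symbol leaves contributes 0 ε-transitions.
  ad = 0 ε-transitions
  ad|d = 4 ε-transitions
  (ad|d)* = 8 ε-transitions
  (ad|d)*b = 8 ε-transitions
  ((ad|d)*b)* = 12 ε-transitions
  ((ad|d)*b)*ab = 12 ε-transitions

12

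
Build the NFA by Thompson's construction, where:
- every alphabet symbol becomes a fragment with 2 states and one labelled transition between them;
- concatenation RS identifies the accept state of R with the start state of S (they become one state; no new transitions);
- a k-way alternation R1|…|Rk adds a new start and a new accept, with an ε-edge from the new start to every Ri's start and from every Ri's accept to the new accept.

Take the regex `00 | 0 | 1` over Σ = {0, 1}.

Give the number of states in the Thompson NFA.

By structural recursion:
Each of the 4 symbol leaves contributes a 2-state fragment.
  00 → 3 states
  00 | 0 | 1 → 9 states

9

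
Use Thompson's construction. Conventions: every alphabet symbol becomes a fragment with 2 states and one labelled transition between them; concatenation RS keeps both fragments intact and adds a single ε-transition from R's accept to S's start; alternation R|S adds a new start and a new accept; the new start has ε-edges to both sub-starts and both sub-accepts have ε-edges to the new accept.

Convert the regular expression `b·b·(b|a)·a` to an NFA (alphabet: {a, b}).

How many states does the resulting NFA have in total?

12

By structural recursion:
Each of the 5 symbol leaves contributes a 2-state fragment.
  b|a → 6 states
  b·b·(b|a)·a → 12 states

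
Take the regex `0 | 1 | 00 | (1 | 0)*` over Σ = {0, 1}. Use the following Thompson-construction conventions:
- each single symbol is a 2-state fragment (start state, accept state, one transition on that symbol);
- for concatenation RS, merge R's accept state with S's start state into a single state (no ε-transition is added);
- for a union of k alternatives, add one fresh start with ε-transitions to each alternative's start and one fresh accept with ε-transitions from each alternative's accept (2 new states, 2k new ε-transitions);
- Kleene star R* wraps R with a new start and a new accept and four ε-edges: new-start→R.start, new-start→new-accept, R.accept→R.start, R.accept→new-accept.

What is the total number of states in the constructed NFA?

17

Building bottom-up:
Each of the 6 symbol leaves contributes a 2-state fragment.
  00 = 3 states
  1 | 0 = 6 states
  (1 | 0)* = 8 states
  0 | 1 | 00 | (1 | 0)* = 17 states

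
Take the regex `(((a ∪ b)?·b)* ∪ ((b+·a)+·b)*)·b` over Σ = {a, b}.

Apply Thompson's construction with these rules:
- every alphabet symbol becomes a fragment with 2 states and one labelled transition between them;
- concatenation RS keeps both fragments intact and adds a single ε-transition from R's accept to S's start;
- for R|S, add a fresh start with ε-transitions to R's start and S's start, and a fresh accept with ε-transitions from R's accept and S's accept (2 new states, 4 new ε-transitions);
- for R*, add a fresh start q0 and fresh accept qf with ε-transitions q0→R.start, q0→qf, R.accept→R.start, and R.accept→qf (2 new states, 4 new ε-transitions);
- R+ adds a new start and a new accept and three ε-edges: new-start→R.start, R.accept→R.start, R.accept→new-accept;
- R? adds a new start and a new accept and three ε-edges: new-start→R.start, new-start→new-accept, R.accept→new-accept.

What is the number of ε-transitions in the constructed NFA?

Bottom-up over the parse tree:
Each of the 7 symbol leaves contributes 0 ε-transitions.
  a ∪ b → 4 ε-transitions
  (a ∪ b)? → 7 ε-transitions
  (a ∪ b)?·b → 8 ε-transitions
  ((a ∪ b)?·b)* → 12 ε-transitions
  b+ → 3 ε-transitions
  b+·a → 4 ε-transitions
  (b+·a)+ → 7 ε-transitions
  (b+·a)+·b → 8 ε-transitions
  ((b+·a)+·b)* → 12 ε-transitions
  ((a ∪ b)?·b)* ∪ ((b+·a)+·b)* → 28 ε-transitions
  (((a ∪ b)?·b)* ∪ ((b+·a)+·b)*)·b → 29 ε-transitions

29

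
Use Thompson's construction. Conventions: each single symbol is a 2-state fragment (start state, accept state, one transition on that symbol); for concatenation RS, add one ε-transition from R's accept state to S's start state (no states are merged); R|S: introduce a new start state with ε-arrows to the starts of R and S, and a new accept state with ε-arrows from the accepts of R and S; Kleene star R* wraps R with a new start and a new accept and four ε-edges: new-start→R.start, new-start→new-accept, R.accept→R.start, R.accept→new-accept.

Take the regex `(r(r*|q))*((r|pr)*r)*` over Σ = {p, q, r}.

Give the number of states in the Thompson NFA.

Building bottom-up:
Each of the 7 symbol leaves contributes a 2-state fragment.
  r* : 4 states
  r*|q : 8 states
  r(r*|q) : 10 states
  (r(r*|q))* : 12 states
  pr : 4 states
  r|pr : 8 states
  (r|pr)* : 10 states
  (r|pr)*r : 12 states
  ((r|pr)*r)* : 14 states
  (r(r*|q))*((r|pr)*r)* : 26 states

26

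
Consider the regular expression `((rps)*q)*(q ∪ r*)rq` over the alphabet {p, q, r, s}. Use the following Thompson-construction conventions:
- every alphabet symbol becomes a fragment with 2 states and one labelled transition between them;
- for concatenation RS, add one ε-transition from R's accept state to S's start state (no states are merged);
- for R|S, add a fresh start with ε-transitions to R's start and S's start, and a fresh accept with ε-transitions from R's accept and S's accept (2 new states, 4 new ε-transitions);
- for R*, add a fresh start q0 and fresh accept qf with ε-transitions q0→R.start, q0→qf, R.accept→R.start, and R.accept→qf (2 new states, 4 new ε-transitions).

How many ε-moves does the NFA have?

By structural recursion:
Each of the 8 symbol leaves contributes 0 ε-transitions.
  rps = 2 ε-transitions
  (rps)* = 6 ε-transitions
  (rps)*q = 7 ε-transitions
  ((rps)*q)* = 11 ε-transitions
  r* = 4 ε-transitions
  q ∪ r* = 8 ε-transitions
  ((rps)*q)*(q ∪ r*)rq = 22 ε-transitions

22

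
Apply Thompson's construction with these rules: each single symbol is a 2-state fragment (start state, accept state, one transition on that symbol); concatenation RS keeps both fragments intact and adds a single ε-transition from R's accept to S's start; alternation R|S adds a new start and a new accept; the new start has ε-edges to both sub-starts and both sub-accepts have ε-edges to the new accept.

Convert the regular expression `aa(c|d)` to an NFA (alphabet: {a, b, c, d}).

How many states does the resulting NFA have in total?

Bottom-up over the parse tree:
Each of the 4 symbol leaves contributes a 2-state fragment.
  c|d — 6 states
  aa(c|d) — 10 states

10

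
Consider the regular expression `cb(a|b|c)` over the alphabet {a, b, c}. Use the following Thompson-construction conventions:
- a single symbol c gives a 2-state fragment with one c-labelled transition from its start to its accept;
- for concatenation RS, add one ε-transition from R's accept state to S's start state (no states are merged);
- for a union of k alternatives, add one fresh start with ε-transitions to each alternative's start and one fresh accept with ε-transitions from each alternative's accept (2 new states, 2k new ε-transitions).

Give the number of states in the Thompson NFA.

12

By structural recursion:
Each of the 5 symbol leaves contributes a 2-state fragment.
  a|b|c = 8 states
  cb(a|b|c) = 12 states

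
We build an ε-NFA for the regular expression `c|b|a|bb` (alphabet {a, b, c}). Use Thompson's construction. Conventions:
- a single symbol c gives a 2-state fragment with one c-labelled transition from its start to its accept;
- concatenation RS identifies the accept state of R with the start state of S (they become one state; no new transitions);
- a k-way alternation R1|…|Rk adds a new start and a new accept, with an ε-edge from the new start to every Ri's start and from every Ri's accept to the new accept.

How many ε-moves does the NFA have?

8

By structural recursion:
Each of the 5 symbol leaves contributes 0 ε-transitions.
  bb = 0 ε-transitions
  c|b|a|bb = 8 ε-transitions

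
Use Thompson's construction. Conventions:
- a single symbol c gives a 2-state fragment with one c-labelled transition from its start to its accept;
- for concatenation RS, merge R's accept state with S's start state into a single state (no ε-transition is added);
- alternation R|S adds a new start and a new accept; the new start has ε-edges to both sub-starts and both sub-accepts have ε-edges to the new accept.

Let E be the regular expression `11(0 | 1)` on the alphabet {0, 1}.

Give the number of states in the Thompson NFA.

8

By structural recursion:
Each of the 4 symbol leaves contributes a 2-state fragment.
  0 | 1 : 6 states
  11(0 | 1) : 8 states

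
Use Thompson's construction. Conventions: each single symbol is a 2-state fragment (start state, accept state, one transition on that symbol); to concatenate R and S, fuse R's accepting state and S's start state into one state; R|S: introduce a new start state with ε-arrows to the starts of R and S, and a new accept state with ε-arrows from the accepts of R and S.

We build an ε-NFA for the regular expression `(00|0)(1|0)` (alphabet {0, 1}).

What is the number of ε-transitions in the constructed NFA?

Building bottom-up:
Each of the 5 symbol leaves contributes 0 ε-transitions.
  00 = 0 ε-transitions
  00|0 = 4 ε-transitions
  1|0 = 4 ε-transitions
  (00|0)(1|0) = 8 ε-transitions

8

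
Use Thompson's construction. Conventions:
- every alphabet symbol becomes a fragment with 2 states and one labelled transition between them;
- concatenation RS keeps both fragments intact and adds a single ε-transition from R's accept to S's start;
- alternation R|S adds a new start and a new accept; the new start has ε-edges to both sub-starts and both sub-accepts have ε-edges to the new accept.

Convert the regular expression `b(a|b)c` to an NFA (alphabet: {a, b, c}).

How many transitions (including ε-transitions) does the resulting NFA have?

10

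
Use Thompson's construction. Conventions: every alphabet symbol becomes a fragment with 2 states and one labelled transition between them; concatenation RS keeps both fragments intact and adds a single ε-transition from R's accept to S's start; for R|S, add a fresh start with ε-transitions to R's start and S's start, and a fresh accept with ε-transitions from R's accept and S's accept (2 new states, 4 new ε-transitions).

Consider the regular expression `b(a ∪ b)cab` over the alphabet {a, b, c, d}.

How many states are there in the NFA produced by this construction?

Per subexpression:
Each of the 6 symbol leaves contributes a 2-state fragment.
  a ∪ b = 6 states
  b(a ∪ b)cab = 14 states

14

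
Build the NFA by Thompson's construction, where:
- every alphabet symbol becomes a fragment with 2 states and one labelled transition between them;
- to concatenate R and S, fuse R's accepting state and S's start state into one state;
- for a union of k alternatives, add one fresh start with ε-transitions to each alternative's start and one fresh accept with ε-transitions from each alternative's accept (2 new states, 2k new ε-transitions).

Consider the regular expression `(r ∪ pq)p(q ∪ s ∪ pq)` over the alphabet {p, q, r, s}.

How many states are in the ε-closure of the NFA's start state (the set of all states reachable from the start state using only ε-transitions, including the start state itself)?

Let C(F) = |ε-closure(F.start)| within fragment F, and note whether F accepts ε. Symbol fragments have C = 1 and do not accept ε. Then:
  pq : C equals the left operand's closure size = 1 (its accept is not ε-reachable, so the closure stops there)
  r ∪ pq : new start ε-reaches every alternative's start; none of them accept ε, so the new accept is not reached: C = 1 + 1 + 1 = 3
  pq : C equals the left operand's closure size = 1 (its accept is not ε-reachable, so the closure stops there)
  q ∪ s ∪ pq : C = 1 + 1 + 1 + 1 = 4 (the new accept is not ε-reachable since no branch accepts ε)
  (r ∪ pq)p(q ∪ s ∪ pq) : C equals the left operand's closure size = 3 (its accept is not ε-reachable, so the closure stops there)

3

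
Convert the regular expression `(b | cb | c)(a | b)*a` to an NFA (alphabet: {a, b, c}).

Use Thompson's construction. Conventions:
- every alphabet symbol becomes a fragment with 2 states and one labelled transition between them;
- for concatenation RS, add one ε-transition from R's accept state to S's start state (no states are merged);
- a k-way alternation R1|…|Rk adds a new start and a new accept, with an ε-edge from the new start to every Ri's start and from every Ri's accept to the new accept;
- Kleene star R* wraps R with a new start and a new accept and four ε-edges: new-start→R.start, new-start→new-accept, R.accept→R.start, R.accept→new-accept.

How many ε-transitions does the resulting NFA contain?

Per subexpression:
Each of the 7 symbol leaves contributes 0 ε-transitions.
  cb = 1 ε-transition
  b | cb | c = 7 ε-transitions
  a | b = 4 ε-transitions
  (a | b)* = 8 ε-transitions
  (b | cb | c)(a | b)*a = 17 ε-transitions

17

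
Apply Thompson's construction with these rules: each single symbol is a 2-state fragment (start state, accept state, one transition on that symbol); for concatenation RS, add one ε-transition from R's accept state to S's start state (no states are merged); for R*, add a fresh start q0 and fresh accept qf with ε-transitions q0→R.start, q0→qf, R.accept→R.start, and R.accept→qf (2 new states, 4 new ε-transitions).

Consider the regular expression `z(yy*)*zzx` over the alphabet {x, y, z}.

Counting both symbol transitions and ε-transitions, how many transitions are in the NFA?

Building bottom-up:
Each of the 6 symbol leaves contributes 1 transition (1 symbol, 0 ε).
  y* = 5 transitions (1 symbol, 4 ε)
  yy* = 7 transitions (2 symbol, 5 ε)
  (yy*)* = 11 transitions (2 symbol, 9 ε)
  z(yy*)*zzx = 19 transitions (6 symbol, 13 ε)

19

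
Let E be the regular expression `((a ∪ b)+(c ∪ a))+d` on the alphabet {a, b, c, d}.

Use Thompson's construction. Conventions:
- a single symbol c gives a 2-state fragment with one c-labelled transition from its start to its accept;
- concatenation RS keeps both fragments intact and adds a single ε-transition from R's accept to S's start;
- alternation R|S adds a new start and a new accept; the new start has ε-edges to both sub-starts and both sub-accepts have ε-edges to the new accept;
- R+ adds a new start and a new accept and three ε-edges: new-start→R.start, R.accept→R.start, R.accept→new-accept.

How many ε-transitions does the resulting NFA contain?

By structural recursion:
Each of the 5 symbol leaves contributes 0 ε-transitions.
  a ∪ b = 4 ε-transitions
  (a ∪ b)+ = 7 ε-transitions
  c ∪ a = 4 ε-transitions
  (a ∪ b)+(c ∪ a) = 12 ε-transitions
  ((a ∪ b)+(c ∪ a))+ = 15 ε-transitions
  ((a ∪ b)+(c ∪ a))+d = 16 ε-transitions

16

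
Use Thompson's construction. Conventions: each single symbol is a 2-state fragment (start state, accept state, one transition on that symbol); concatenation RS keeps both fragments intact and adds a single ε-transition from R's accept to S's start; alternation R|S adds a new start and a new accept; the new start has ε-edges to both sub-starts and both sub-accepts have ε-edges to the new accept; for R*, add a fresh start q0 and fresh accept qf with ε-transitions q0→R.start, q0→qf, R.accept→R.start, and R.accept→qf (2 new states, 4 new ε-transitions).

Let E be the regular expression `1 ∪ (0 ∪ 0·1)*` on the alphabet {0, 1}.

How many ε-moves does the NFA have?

13

Building bottom-up:
Each of the 4 symbol leaves contributes 0 ε-transitions.
  0·1 — 1 ε-transition
  0 ∪ 0·1 — 5 ε-transitions
  (0 ∪ 0·1)* — 9 ε-transitions
  1 ∪ (0 ∪ 0·1)* — 13 ε-transitions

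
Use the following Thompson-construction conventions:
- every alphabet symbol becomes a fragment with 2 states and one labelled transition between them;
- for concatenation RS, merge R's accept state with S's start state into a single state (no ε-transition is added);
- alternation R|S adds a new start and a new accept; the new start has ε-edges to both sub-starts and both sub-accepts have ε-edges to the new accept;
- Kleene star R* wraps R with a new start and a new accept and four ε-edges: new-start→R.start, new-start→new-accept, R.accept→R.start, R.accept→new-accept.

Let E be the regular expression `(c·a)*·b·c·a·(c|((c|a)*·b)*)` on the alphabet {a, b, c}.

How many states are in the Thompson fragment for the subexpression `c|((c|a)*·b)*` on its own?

15

Fragment for `c|((c|a)*·b)*`:
Each of the 4 symbol leaves contributes a 2-state fragment.
  c|a — 6 states
  (c|a)* — 8 states
  (c|a)*·b — 9 states
  ((c|a)*·b)* — 11 states
  c|((c|a)*·b)* — 15 states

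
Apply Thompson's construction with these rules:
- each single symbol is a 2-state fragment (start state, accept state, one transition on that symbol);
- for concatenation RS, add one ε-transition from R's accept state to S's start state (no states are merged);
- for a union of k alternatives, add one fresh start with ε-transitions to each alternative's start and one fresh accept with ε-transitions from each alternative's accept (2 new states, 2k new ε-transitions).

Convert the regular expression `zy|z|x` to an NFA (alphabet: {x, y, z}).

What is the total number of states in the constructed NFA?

10

Recursing over subexpressions:
Each of the 4 symbol leaves contributes a 2-state fragment.
  zy — 4 states
  zy|z|x — 10 states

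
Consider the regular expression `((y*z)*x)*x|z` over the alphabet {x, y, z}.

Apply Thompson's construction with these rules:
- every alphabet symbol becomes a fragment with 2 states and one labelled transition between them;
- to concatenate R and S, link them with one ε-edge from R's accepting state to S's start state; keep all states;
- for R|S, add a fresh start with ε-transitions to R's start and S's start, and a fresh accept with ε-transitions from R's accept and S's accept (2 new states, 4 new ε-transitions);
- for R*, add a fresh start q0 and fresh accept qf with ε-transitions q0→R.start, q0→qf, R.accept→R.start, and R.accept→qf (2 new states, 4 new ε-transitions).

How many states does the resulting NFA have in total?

18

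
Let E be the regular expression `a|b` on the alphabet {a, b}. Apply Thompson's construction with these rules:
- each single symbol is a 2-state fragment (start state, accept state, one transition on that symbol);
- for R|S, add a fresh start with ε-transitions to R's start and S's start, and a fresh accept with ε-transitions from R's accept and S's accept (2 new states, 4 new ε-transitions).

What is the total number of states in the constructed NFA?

6

Bottom-up over the parse tree:
Each of the 2 symbol leaves contributes a 2-state fragment.
  a|b : 6 states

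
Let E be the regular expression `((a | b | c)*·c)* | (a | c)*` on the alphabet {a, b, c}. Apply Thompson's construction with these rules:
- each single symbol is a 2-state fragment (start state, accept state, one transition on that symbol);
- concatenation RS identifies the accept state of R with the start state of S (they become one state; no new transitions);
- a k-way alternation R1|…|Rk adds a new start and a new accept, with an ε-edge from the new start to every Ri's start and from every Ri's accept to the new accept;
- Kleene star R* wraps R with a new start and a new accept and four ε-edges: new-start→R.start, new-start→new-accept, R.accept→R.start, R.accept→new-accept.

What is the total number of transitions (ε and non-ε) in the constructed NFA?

32

Recursing over subexpressions:
Each of the 6 symbol leaves contributes 1 transition (1 symbol, 0 ε).
  a | b | c = 9 transitions (3 symbol, 6 ε)
  (a | b | c)* = 13 transitions (3 symbol, 10 ε)
  (a | b | c)*·c = 14 transitions (4 symbol, 10 ε)
  ((a | b | c)*·c)* = 18 transitions (4 symbol, 14 ε)
  a | c = 6 transitions (2 symbol, 4 ε)
  (a | c)* = 10 transitions (2 symbol, 8 ε)
  ((a | b | c)*·c)* | (a | c)* = 32 transitions (6 symbol, 26 ε)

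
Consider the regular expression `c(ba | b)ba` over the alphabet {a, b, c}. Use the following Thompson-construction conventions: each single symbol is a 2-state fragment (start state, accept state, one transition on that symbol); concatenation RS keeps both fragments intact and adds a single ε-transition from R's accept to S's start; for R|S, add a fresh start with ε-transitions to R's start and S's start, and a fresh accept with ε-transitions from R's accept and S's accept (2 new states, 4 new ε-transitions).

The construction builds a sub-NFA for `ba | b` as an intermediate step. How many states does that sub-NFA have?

8

Fragment for `ba | b`:
Each of the 3 symbol leaves contributes a 2-state fragment.
  ba : 4 states
  ba | b : 8 states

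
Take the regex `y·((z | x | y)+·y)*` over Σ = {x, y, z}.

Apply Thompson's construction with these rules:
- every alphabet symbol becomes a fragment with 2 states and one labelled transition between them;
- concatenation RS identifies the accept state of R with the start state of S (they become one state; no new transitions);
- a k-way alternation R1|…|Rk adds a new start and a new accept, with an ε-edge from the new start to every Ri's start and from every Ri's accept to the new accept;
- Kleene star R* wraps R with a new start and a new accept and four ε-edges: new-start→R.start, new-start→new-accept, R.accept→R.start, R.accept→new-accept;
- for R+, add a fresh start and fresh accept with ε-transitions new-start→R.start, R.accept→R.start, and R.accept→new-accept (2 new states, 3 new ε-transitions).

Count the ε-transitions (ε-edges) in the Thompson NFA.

13

Bottom-up over the parse tree:
Each of the 5 symbol leaves contributes 0 ε-transitions.
  z | x | y → 6 ε-transitions
  (z | x | y)+ → 9 ε-transitions
  (z | x | y)+·y → 9 ε-transitions
  ((z | x | y)+·y)* → 13 ε-transitions
  y·((z | x | y)+·y)* → 13 ε-transitions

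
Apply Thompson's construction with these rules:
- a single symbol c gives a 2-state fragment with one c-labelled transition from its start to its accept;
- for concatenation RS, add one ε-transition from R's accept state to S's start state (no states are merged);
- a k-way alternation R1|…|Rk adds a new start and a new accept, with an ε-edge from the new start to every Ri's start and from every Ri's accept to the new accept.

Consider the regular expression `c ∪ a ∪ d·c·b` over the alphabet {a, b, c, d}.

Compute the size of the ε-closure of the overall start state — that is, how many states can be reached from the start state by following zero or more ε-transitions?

Let C(F) = |ε-closure(F.start)| within fragment F, and note whether F accepts ε. Symbol fragments have C = 1 and do not accept ε. Then:
  d·c·b → same as the first factor's closure: |ε-closure| = 1
  c ∪ a ∪ d·c·b → |ε-closure| = 1 + 1 + 1 + 1 = 4 (the new accept is not ε-reachable since no branch accepts ε)

4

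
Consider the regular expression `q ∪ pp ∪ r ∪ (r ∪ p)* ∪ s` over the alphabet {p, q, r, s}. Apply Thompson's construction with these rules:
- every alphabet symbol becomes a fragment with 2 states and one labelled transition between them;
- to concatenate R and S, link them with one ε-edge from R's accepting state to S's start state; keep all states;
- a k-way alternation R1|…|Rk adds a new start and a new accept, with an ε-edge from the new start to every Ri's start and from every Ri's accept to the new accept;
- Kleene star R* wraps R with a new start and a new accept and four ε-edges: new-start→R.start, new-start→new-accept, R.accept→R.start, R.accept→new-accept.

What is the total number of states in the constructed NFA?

Recursing over subexpressions:
Each of the 7 symbol leaves contributes a 2-state fragment.
  pp = 4 states
  r ∪ p = 6 states
  (r ∪ p)* = 8 states
  q ∪ pp ∪ r ∪ (r ∪ p)* ∪ s = 20 states

20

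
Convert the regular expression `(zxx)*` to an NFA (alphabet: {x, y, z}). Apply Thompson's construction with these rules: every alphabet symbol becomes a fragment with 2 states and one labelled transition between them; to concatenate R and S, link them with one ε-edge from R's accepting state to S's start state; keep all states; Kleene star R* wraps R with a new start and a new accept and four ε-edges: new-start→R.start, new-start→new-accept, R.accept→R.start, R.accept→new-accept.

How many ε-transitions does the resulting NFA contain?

Building bottom-up:
Each of the 3 symbol leaves contributes 0 ε-transitions.
  zxx — 2 ε-transitions
  (zxx)* — 6 ε-transitions

6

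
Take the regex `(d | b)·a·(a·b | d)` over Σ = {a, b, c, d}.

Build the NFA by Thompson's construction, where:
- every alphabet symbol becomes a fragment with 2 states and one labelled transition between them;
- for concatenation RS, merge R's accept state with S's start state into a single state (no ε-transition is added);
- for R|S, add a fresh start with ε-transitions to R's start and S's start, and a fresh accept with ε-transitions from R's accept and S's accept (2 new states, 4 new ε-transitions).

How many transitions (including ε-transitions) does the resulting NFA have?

Per subexpression:
Each of the 6 symbol leaves contributes 1 transition (1 symbol, 0 ε).
  d | b : 6 transitions (2 symbol, 4 ε)
  a·b : 2 transitions (2 symbol, 0 ε)
  a·b | d : 7 transitions (3 symbol, 4 ε)
  (d | b)·a·(a·b | d) : 14 transitions (6 symbol, 8 ε)

14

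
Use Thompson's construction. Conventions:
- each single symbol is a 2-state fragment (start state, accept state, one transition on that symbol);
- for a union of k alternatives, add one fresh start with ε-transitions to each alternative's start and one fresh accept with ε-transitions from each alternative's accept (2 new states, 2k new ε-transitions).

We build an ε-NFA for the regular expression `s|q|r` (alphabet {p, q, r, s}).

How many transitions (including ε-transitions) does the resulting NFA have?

Bottom-up over the parse tree:
Each of the 3 symbol leaves contributes 1 transition (1 symbol, 0 ε).
  s|q|r = 9 transitions (3 symbol, 6 ε)

9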